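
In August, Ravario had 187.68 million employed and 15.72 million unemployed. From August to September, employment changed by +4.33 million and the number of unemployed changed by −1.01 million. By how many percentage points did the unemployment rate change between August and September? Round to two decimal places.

August: labor force = 187.68 + 15.72 = 203.40; u = 15.72/203.40 = 7.73%.
September: labor force = 192.01 + 14.71 = 206.72; u = 14.71/206.72 = 7.12%.
Change = 7.12% − 7.73% = −0.61 pp.

The unemployment rate changed by −0.61 percentage points.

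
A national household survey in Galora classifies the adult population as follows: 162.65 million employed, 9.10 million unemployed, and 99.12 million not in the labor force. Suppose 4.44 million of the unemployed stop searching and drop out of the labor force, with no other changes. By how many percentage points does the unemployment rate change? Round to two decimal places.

Initially, labor force = 162.65 + 9.10 = 171.75 million, so u = 9.10/171.75 = 5.30%.
After the change, unemployed and labor force both fall by 4.44 → E = 162.65, U = 4.66, labor force = 167.31 million.
New unemployment rate = 4.66 / 167.31 = 2.79%.
Change = 2.79% − 5.30% = −2.51 percentage points.

The unemployment rate changes by −2.51 percentage points.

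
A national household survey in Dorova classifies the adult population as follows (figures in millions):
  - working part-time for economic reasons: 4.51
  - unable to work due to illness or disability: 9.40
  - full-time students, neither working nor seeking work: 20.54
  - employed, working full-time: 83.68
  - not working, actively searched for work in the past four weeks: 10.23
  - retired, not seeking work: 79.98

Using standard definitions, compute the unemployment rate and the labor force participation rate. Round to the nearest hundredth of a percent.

Unemployment rate ≈ 10.39%; labor force participation rate ≈ 47.24%.

Employed = 4.51 + 83.68 = 88.19 million (anyone who worked, including part-time for economic reasons, counts as employed).
Unemployed = 10.23 million.
Labor force = 88.19 + 10.23 = 98.42 million.
Not in labor force = 9.40 + 20.54 + 79.98 = 109.92 million (those not working and not actively searching are outside the labor force).
Civilian working-age population = 98.42 + 109.92 = 208.34 million.
Unemployment rate = 10.23 / 98.42 = 10.39%.
Labor force participation rate = 98.42 / 208.34 = 47.24%.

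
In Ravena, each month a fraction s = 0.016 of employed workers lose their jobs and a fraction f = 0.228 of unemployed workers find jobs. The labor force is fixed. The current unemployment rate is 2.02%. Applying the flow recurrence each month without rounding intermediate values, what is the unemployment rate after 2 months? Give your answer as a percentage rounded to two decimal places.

With a fixed labor force, u_{t+1} = u_t + s·(1−u_t) − f·u_t = u_t·(1−s−f) + s.
Here 1−s−f = 0.756 and s = 0.016.
u_1 = 0.020200 × 0.756 + 0.016 = 0.031271.
u_2 = 0.031271 × 0.756 + 0.016 = 0.039641.

Unemployment rate after two months ≈ 3.96%.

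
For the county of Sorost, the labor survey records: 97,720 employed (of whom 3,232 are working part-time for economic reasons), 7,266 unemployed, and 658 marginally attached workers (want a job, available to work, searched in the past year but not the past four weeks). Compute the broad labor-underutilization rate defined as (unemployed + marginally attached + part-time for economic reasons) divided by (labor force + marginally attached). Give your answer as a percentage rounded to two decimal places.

Broad underutilization rate ≈ 10.56%.

Labor force = 97,720 + 7,266 = 104,986.
Numerator = 7,266 + 658 + 3,232 = 11,156.
Denominator = 104,986 + 658 = 105,644.
Broad rate = 11,156 / 105,644 = 10.56%.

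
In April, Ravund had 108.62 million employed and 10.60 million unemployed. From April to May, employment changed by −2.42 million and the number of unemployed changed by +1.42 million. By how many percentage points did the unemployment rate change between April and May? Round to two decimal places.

The unemployment rate changed by +1.28 percentage points.

April: labor force = 108.62 + 10.60 = 119.22; u = 10.60/119.22 = 8.89%.
May: labor force = 106.20 + 12.02 = 118.22; u = 12.02/118.22 = 10.17%.
Change = 10.17% − 8.89% = +1.28 pp.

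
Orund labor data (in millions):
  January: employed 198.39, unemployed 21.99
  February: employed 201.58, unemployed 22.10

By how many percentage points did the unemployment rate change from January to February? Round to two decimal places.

January: labor force = 198.39 + 21.99 = 220.38; u = 21.99/220.38 = 9.98%.
February: labor force = 201.58 + 22.10 = 223.68; u = 22.10/223.68 = 9.88%.
Change = 9.88% − 9.98% = −0.10 pp.

The unemployment rate changed by −0.10 percentage points.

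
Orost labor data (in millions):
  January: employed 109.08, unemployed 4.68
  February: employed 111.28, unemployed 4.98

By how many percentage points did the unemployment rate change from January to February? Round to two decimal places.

January: labor force = 109.08 + 4.68 = 113.76; u = 4.68/113.76 = 4.11%.
February: labor force = 111.28 + 4.98 = 116.26; u = 4.98/116.26 = 4.28%.
Change = 4.28% − 4.11% = +0.17 pp.

The unemployment rate changed by +0.17 percentage points.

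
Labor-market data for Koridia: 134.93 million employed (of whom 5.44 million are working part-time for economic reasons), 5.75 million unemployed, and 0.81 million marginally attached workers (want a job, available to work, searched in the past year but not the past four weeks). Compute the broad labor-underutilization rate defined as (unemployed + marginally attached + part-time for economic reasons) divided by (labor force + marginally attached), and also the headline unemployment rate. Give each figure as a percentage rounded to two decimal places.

Broad underutilization rate ≈ 8.48%; headline unemployment rate ≈ 4.09%.

Labor force = 134.93 + 5.75 = 140.68 million.
Numerator = 5.75 + 0.81 + 5.44 = 12.00 million.
Denominator = 140.68 + 0.81 = 141.49 million.
Broad rate = 12.00 / 141.49 = 8.48%.
Headline unemployment rate = 5.75 / 140.68 = 4.09%.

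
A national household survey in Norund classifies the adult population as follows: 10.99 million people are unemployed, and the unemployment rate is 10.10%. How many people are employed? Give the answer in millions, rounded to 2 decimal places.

About 97.82 million are employed.

Labor force = U / u = 10.99 / 0.1010 ≈ 108.81 million.
Employed = labor force − unemployed = 108.81 − 10.99 = 97.82 million.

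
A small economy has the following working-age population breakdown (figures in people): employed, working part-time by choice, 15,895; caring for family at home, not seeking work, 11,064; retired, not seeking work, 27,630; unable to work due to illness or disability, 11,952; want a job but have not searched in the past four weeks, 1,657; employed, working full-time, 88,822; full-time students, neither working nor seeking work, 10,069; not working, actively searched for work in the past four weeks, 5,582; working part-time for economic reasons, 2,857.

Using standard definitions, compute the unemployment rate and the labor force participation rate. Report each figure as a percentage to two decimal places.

Unemployment rate ≈ 4.93%; labor force participation rate ≈ 64.47%.

Employed = 15,895 + 88,822 + 2,857 = 107,574 (anyone who worked, including part-time for economic reasons, counts as employed).
Unemployed = 5,582.
Labor force = 107,574 + 5,582 = 113,156.
Not in labor force = 11,064 + 27,630 + 11,952 + 1,657 + 10,069 = 62,372 (those not working and not actively searching are outside the labor force — including those who want a job but have given up searching).
Civilian working-age population = 113,156 + 62,372 = 175,528.
Unemployment rate = 5,582 / 113,156 = 4.93%.
Labor force participation rate = 113,156 / 175,528 = 64.47%.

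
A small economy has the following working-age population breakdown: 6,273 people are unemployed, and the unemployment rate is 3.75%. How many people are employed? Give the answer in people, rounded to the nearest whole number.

Labor force = U / u = 6,273 / 0.0375 ≈ 167,280.
Employed = labor force − unemployed = 167,280 − 6,273 = 161,007.

About 161,007 are employed.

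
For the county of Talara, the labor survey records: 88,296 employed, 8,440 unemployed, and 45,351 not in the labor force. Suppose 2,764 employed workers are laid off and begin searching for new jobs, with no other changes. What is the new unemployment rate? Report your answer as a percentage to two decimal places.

Initially, labor force = 88,296 + 8,440 = 96,736, so u = 8,440/96,736 = 8.72%.
After the change, employed falls and unemployed rises by 2,764; labor force unchanged → E = 85,532, U = 11,204, labor force = 96,736.
New unemployment rate = 11,204 / 96,736 = 11.58%.

New unemployment rate ≈ 11.58%.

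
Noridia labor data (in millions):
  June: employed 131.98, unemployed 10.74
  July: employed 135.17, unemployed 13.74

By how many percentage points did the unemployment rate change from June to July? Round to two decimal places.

The unemployment rate changed by +1.70 percentage points.

June: labor force = 131.98 + 10.74 = 142.72; u = 10.74/142.72 = 7.53%.
July: labor force = 135.17 + 13.74 = 148.91; u = 13.74/148.91 = 9.23%.
Change = 9.23% − 7.53% = +1.70 pp.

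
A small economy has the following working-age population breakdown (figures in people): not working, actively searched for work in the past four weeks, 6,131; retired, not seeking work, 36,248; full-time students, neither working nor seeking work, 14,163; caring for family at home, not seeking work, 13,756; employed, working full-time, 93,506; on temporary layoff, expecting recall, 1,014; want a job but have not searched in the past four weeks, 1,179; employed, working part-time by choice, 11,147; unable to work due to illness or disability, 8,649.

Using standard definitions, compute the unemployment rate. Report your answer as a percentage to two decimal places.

Unemployment rate ≈ 6.39%.

Employed = 93,506 + 11,147 = 104,653.
Unemployed = 6,131 + 1,014 = 7,145 (jobless and actively searching, or on temporary layoff).
Labor force = 104,653 + 7,145 = 111,798.
Unemployment rate = 7,145 / 111,798 = 6.39%.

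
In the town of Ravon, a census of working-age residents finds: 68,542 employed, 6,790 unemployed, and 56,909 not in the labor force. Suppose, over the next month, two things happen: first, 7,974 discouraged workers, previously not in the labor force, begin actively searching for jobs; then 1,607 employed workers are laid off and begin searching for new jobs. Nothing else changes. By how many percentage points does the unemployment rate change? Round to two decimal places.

Initially, labor force = 68,542 + 6,790 = 75,332, so u = 6,790/75,332 = 9.01%.
After the first change, unemployed and labor force both rise by 7,974 → E = 68,542, U = 14,764, labor force = 83,306.
After the second change, employed falls and unemployed rises by 1,607; labor force unchanged → E = 66,935, U = 16,371, labor force = 83,306.
New unemployment rate = 16,371 / 83,306 = 19.65%.
Change = 19.65% − 9.01% = +10.64 percentage points.

The unemployment rate changes by +10.64 percentage points.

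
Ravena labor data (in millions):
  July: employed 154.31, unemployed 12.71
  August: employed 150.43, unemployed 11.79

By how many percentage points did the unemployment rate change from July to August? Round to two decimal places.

The unemployment rate changed by −0.34 percentage points.

July: labor force = 154.31 + 12.71 = 167.02; u = 12.71/167.02 = 7.61%.
August: labor force = 150.43 + 11.79 = 162.22; u = 11.79/162.22 = 7.27%.
Change = 7.27% − 7.61% = −0.34 pp.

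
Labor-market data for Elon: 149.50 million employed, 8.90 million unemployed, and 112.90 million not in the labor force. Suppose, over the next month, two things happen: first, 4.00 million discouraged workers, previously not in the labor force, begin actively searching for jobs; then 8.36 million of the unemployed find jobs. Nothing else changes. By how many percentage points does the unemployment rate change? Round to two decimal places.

Initially, labor force = 149.50 + 8.90 = 158.40 million, so u = 8.90/158.40 = 5.62%.
After the first change, unemployed and labor force both rise by 4.00 → E = 149.50, U = 12.90, labor force = 162.40 million.
After the second change, unemployed falls and employed rises by 8.36; labor force unchanged → E = 157.86, U = 4.54, labor force = 162.40 million.
New unemployment rate = 4.54 / 162.40 = 2.80%.
Change = 2.80% − 5.62% = −2.82 percentage points.

The unemployment rate changes by −2.82 percentage points.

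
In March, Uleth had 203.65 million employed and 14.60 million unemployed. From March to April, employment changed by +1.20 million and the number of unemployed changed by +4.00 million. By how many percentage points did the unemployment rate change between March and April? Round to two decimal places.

March: labor force = 203.65 + 14.60 = 218.25; u = 14.60/218.25 = 6.69%.
April: labor force = 204.85 + 18.60 = 223.45; u = 18.60/223.45 = 8.32%.
Change = 8.32% − 6.69% = +1.63 pp.

The unemployment rate changed by +1.63 percentage points.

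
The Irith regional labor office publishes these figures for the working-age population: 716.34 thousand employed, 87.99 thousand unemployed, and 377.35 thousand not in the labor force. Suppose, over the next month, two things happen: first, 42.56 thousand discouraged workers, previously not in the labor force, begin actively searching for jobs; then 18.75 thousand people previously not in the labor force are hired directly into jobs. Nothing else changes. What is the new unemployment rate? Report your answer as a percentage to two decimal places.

New unemployment rate ≈ 15.08%.

Initially, labor force = 716.34 + 87.99 = 804.33 thousand, so u = 87.99/804.33 = 10.94%.
After the first change, unemployed and labor force both rise by 42.56 → E = 716.34, U = 130.55, labor force = 846.89 thousand.
After the second change, employed and labor force both rise by 18.75; unemployed unchanged → E = 735.09, U = 130.55, labor force = 865.64 thousand.
New unemployment rate = 130.55 / 865.64 = 15.08%.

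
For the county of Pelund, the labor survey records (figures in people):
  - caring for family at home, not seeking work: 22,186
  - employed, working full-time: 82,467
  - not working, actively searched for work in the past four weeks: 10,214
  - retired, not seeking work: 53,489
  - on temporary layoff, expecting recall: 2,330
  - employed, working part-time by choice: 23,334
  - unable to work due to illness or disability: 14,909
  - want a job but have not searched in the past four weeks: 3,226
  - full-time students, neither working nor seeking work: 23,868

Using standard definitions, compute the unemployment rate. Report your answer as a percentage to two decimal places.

Unemployment rate ≈ 10.60%.

Employed = 82,467 + 23,334 = 105,801.
Unemployed = 10,214 + 2,330 = 12,544 (jobless and actively searching, or on temporary layoff).
Labor force = 105,801 + 12,544 = 118,345.
Unemployment rate = 12,544 / 118,345 = 10.60%.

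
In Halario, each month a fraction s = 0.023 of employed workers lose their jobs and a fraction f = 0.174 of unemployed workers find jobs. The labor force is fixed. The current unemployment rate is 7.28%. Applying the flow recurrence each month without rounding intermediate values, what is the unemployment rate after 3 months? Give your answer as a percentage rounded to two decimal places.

With a fixed labor force, u_{t+1} = u_t + s·(1−u_t) − f·u_t = u_t·(1−s−f) + s.
Here 1−s−f = 0.803 and s = 0.023.
u_1 = 0.072800 × 0.803 + 0.023 = 0.081458.
u_2 = 0.081458 × 0.803 + 0.023 = 0.088411.
u_3 = 0.088411 × 0.803 + 0.023 = 0.093994.

Unemployment rate after three months ≈ 9.40%.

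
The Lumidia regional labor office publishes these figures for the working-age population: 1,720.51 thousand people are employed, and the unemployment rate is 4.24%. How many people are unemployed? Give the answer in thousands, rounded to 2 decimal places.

About 76.18 thousand are unemployed.

Let U be the number unemployed. The labor force is E + U, and U/(E+U) = 0.0424.
So U = 0.0424 × 1,720.51 / (1 − 0.0424) = 72.9496 / 0.9576 ≈ 76.18 thousand.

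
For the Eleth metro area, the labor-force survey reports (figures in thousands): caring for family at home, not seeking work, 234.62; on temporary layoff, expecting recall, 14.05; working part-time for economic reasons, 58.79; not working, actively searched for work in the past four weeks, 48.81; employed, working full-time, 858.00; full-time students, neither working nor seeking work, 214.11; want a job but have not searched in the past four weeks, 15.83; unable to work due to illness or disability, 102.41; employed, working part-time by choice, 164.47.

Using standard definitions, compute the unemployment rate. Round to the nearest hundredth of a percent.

Employed = 58.79 + 858.00 + 164.47 = 1,081.26 thousand (anyone who worked, including part-time for economic reasons, counts as employed).
Unemployed = 14.05 + 48.81 = 62.86 thousand (jobless and actively searching, or on temporary layoff).
Labor force = 1,081.26 + 62.86 = 1,144.12 thousand.
Unemployment rate = 62.86 / 1,144.12 = 5.49%.

Unemployment rate ≈ 5.49%.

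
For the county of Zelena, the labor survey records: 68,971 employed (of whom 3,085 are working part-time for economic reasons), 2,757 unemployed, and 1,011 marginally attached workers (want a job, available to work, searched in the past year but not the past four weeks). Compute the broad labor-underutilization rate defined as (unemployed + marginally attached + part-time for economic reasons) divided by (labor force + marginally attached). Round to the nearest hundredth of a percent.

Labor force = 68,971 + 2,757 = 71,728.
Numerator = 2,757 + 1,011 + 3,085 = 6,853.
Denominator = 71,728 + 1,011 = 72,739.
Broad rate = 6,853 / 72,739 = 9.42%.

Broad underutilization rate ≈ 9.42%.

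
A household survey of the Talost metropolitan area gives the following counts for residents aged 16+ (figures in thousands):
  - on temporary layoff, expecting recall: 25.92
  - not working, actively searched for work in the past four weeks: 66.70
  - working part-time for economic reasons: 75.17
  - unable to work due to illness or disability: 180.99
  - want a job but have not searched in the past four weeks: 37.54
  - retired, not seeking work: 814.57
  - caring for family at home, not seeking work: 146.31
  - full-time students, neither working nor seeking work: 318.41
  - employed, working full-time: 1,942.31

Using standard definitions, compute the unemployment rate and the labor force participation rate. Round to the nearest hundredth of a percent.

Employed = 75.17 + 1,942.31 = 2,017.48 thousand (anyone who worked, including part-time for economic reasons, counts as employed).
Unemployed = 25.92 + 66.70 = 92.62 thousand (jobless and actively searching, or on temporary layoff).
Labor force = 2,017.48 + 92.62 = 2,110.10 thousand.
Not in labor force = 180.99 + 37.54 + 814.57 + 146.31 + 318.41 = 1,497.82 thousand (those not working and not actively searching are outside the labor force — including those who want a job but have given up searching).
Civilian working-age population = 2,110.10 + 1,497.82 = 3,607.92 thousand.
Unemployment rate = 92.62 / 2,110.10 = 4.39%.
Labor force participation rate = 2,110.10 / 3,607.92 = 58.49%.

Unemployment rate ≈ 4.39%; labor force participation rate ≈ 58.49%.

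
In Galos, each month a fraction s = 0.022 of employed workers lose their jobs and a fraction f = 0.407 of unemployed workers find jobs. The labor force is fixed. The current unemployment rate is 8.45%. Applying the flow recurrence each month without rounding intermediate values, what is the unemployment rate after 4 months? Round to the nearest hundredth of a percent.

Unemployment rate after four months ≈ 5.48%.

With a fixed labor force, u_{t+1} = u_t + s·(1−u_t) − f·u_t = u_t·(1−s−f) + s.
Here 1−s−f = 0.571 and s = 0.022.
u_1 = 0.084500 × 0.571 + 0.022 = 0.070249.
u_2 = 0.070249 × 0.571 + 0.022 = 0.062112.
u_3 = 0.062112 × 0.571 + 0.022 = 0.057466.
u_4 = 0.057466 × 0.571 + 0.022 = 0.054813.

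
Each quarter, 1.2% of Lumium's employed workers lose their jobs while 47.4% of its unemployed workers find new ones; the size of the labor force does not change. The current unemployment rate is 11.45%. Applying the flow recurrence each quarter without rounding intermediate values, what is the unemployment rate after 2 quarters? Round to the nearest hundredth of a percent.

Unemployment rate after two quarters ≈ 4.84%.

With a fixed labor force, u_{t+1} = u_t + s·(1−u_t) − f·u_t = u_t·(1−s−f) + s.
Here 1−s−f = 0.514 and s = 0.012.
u_1 = 0.114500 × 0.514 + 0.012 = 0.070853.
u_2 = 0.070853 × 0.514 + 0.012 = 0.048418.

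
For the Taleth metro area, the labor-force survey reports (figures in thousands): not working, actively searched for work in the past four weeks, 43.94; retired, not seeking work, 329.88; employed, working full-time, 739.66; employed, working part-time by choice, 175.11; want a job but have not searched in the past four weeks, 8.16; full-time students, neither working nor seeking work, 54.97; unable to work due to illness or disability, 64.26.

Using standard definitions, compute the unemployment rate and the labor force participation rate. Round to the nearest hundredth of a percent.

Unemployment rate ≈ 4.58%; labor force participation rate ≈ 67.71%.

Employed = 739.66 + 175.11 = 914.77 thousand.
Unemployed = 43.94 thousand.
Labor force = 914.77 + 43.94 = 958.71 thousand.
Not in labor force = 329.88 + 8.16 + 54.97 + 64.26 = 457.27 thousand (those not working and not actively searching are outside the labor force — including those who want a job but have given up searching).
Civilian working-age population = 958.71 + 457.27 = 1,415.98 thousand.
Unemployment rate = 43.94 / 958.71 = 4.58%.
Labor force participation rate = 958.71 / 1,415.98 = 67.71%.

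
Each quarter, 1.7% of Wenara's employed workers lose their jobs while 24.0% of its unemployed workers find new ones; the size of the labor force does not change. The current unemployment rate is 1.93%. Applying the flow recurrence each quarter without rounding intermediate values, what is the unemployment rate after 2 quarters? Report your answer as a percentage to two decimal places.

Unemployment rate after two quarters ≈ 4.03%.

With a fixed labor force, u_{t+1} = u_t + s·(1−u_t) − f·u_t = u_t·(1−s−f) + s.
Here 1−s−f = 0.743 and s = 0.017.
u_1 = 0.019300 × 0.743 + 0.017 = 0.031340.
u_2 = 0.031340 × 0.743 + 0.017 = 0.040286.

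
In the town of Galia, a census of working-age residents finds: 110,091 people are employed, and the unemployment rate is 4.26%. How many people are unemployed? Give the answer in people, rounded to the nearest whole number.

About 4,899 are unemployed.

Let U be the number unemployed. The labor force is E + U, and U/(E+U) = 0.0426.
So U = 0.0426 × 110,091 / (1 − 0.0426) = 4689.88 / 0.9574 ≈ 4,899.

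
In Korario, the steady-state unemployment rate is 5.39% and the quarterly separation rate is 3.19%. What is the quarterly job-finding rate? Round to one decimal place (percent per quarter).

From u* = s/(s+f): f = s·(1−u)/u.
f = 3.19 × (1 − 0.0539) / 0.0539 = 3.0181 / 0.0539 ≈ 56.0% per quarter.

Job-finding rate ≈ 56.0% per quarter.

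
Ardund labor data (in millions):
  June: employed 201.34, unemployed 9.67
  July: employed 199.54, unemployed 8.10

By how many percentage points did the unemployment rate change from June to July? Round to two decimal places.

June: labor force = 201.34 + 9.67 = 211.01; u = 9.67/211.01 = 4.58%.
July: labor force = 199.54 + 8.10 = 207.64; u = 8.10/207.64 = 3.90%.
Change = 3.90% − 4.58% = −0.68 pp.

The unemployment rate changed by −0.68 percentage points.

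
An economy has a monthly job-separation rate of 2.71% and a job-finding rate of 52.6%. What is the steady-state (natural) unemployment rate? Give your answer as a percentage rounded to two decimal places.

Steady-state unemployment rate ≈ 4.90%.

At steady state the flows balance: s·E = f·U, so U/(E+U) = s/(s+f).
u* = 2.71 / (2.71 + 52.6) = 2.71 / 55.31 = 4.90%.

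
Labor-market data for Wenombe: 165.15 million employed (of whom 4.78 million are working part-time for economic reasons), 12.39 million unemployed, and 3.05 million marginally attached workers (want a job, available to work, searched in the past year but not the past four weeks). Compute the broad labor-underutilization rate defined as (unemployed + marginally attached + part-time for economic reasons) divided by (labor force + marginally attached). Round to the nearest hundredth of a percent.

Broad underutilization rate ≈ 11.20%.

Labor force = 165.15 + 12.39 = 177.54 million.
Numerator = 12.39 + 3.05 + 4.78 = 20.22 million.
Denominator = 177.54 + 3.05 = 180.59 million.
Broad rate = 20.22 / 180.59 = 11.20%.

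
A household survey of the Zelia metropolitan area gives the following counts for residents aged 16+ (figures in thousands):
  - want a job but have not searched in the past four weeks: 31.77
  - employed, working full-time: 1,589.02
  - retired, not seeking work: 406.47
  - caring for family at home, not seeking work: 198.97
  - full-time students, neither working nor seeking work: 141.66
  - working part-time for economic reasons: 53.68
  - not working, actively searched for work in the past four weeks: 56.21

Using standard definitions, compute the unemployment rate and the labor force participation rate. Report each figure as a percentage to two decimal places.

Unemployment rate ≈ 3.31%; labor force participation rate ≈ 68.57%.

Employed = 1,589.02 + 53.68 = 1,642.70 thousand (anyone who worked, including part-time for economic reasons, counts as employed).
Unemployed = 56.21 thousand.
Labor force = 1,642.70 + 56.21 = 1,698.91 thousand.
Not in labor force = 31.77 + 406.47 + 198.97 + 141.66 = 778.87 thousand (those not working and not actively searching are outside the labor force — including those who want a job but have given up searching).
Civilian working-age population = 1,698.91 + 778.87 = 2,477.78 thousand.
Unemployment rate = 56.21 / 1,698.91 = 3.31%.
Labor force participation rate = 1,698.91 / 2,477.78 = 68.57%.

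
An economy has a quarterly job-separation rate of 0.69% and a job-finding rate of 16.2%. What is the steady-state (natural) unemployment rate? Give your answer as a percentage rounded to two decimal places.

At steady state the flows balance: s·E = f·U, so U/(E+U) = s/(s+f).
u* = 0.69 / (0.69 + 16.2) = 0.69 / 16.89 = 4.09%.

Steady-state unemployment rate ≈ 4.09%.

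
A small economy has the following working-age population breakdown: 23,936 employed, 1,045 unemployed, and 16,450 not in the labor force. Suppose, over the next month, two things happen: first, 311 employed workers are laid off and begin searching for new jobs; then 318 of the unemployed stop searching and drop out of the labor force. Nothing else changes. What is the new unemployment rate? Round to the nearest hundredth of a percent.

Initially, labor force = 23,936 + 1,045 = 24,981, so u = 1,045/24,981 = 4.18%.
After the first change, employed falls and unemployed rises by 311; labor force unchanged → E = 23,625, U = 1,356, labor force = 24,981.
After the second change, unemployed and labor force both fall by 318 → E = 23,625, U = 1,038, labor force = 24,663.
New unemployment rate = 1,038 / 24,663 = 4.21%.

New unemployment rate ≈ 4.21%.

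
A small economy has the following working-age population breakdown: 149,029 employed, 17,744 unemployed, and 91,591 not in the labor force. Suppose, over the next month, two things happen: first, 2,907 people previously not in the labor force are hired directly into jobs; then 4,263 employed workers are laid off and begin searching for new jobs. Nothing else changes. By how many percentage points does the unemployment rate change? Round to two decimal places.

Initially, labor force = 149,029 + 17,744 = 166,773, so u = 17,744/166,773 = 10.64%.
After the first change, employed and labor force both rise by 2,907; unemployed unchanged → E = 151,936, U = 17,744, labor force = 169,680.
After the second change, employed falls and unemployed rises by 4,263; labor force unchanged → E = 147,673, U = 22,007, labor force = 169,680.
New unemployment rate = 22,007 / 169,680 = 12.97%.
Change = 12.97% − 10.64% = +2.33 percentage points.

The unemployment rate changes by +2.33 percentage points.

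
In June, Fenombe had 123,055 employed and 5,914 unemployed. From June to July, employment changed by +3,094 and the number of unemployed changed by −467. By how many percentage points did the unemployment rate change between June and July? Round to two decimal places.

The unemployment rate changed by −0.45 percentage points.

June: labor force = 123,055 + 5,914 = 128,969; u = 5,914/128,969 = 4.59%.
July: labor force = 126,149 + 5,447 = 131,596; u = 5,447/131,596 = 4.14%.
Change = 4.14% − 4.59% = −0.45 pp.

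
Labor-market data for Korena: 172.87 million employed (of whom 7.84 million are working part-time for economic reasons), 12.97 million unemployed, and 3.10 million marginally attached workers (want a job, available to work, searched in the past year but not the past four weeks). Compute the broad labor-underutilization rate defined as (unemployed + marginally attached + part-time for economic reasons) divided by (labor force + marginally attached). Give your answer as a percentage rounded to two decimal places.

Labor force = 172.87 + 12.97 = 185.84 million.
Numerator = 12.97 + 3.10 + 7.84 = 23.91 million.
Denominator = 185.84 + 3.10 = 188.94 million.
Broad rate = 23.91 / 188.94 = 12.65%.

Broad underutilization rate ≈ 12.65%.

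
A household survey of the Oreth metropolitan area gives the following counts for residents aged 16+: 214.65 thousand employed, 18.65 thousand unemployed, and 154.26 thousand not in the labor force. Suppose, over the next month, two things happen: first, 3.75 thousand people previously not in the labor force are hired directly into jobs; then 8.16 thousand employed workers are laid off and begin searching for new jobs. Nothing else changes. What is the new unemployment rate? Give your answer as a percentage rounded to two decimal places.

Initially, labor force = 214.65 + 18.65 = 233.30 thousand, so u = 18.65/233.30 = 7.99%.
After the first change, employed and labor force both rise by 3.75; unemployed unchanged → E = 218.40, U = 18.65, labor force = 237.05 thousand.
After the second change, employed falls and unemployed rises by 8.16; labor force unchanged → E = 210.24, U = 26.81, labor force = 237.05 thousand.
New unemployment rate = 26.81 / 237.05 = 11.31%.

New unemployment rate ≈ 11.31%.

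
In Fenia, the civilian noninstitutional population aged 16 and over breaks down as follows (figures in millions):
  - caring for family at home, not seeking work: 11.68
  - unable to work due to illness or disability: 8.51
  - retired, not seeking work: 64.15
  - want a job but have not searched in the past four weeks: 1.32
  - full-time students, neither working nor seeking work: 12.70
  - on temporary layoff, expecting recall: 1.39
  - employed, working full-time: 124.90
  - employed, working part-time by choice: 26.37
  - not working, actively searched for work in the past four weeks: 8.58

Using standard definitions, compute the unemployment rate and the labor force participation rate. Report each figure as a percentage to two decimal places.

Unemployment rate ≈ 6.18%; labor force participation rate ≈ 62.11%.

Employed = 124.90 + 26.37 = 151.27 million.
Unemployed = 1.39 + 8.58 = 9.97 million (jobless and actively searching, or on temporary layoff).
Labor force = 151.27 + 9.97 = 161.24 million.
Not in labor force = 11.68 + 8.51 + 64.15 + 1.32 + 12.70 = 98.36 million (those not working and not actively searching are outside the labor force — including those who want a job but have given up searching).
Civilian working-age population = 161.24 + 98.36 = 259.60 million.
Unemployment rate = 9.97 / 161.24 = 6.18%.
Labor force participation rate = 161.24 / 259.60 = 62.11%.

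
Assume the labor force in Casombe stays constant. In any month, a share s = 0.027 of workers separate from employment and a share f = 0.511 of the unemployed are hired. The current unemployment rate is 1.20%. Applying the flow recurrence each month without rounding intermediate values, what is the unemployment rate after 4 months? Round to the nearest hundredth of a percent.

With a fixed labor force, u_{t+1} = u_t + s·(1−u_t) − f·u_t = u_t·(1−s−f) + s.
Here 1−s−f = 0.462 and s = 0.027.
u_1 = 0.012000 × 0.462 + 0.027 = 0.032544.
u_2 = 0.032544 × 0.462 + 0.027 = 0.042035.
u_3 = 0.042035 × 0.462 + 0.027 = 0.046420.
u_4 = 0.046420 × 0.462 + 0.027 = 0.048446.

Unemployment rate after four months ≈ 4.84%.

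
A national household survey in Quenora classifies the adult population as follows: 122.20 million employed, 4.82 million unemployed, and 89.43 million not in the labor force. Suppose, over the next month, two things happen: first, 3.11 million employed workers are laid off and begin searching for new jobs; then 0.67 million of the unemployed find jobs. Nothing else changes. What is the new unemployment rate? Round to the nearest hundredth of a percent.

New unemployment rate ≈ 5.72%.

Initially, labor force = 122.20 + 4.82 = 127.02 million, so u = 4.82/127.02 = 3.79%.
After the first change, employed falls and unemployed rises by 3.11; labor force unchanged → E = 119.09, U = 7.93, labor force = 127.02 million.
After the second change, unemployed falls and employed rises by 0.67; labor force unchanged → E = 119.76, U = 7.26, labor force = 127.02 million.
New unemployment rate = 7.26 / 127.02 = 5.72%.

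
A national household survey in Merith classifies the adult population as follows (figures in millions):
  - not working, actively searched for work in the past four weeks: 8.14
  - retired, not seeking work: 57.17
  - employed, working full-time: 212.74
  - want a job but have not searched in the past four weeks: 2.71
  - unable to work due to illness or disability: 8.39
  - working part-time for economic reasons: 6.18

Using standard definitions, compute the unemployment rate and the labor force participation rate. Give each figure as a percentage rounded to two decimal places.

Unemployment rate ≈ 3.58%; labor force participation rate ≈ 76.88%.

Employed = 212.74 + 6.18 = 218.92 million (anyone who worked, including part-time for economic reasons, counts as employed).
Unemployed = 8.14 million.
Labor force = 218.92 + 8.14 = 227.06 million.
Not in labor force = 57.17 + 2.71 + 8.39 = 68.27 million (those not working and not actively searching are outside the labor force — including those who want a job but have given up searching).
Civilian working-age population = 227.06 + 68.27 = 295.33 million.
Unemployment rate = 8.14 / 227.06 = 3.58%.
Labor force participation rate = 227.06 / 295.33 = 76.88%.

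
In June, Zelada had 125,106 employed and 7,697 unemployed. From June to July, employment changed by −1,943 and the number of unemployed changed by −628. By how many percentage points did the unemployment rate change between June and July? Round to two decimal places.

The unemployment rate changed by −0.37 percentage points.

June: labor force = 125,106 + 7,697 = 132,803; u = 7,697/132,803 = 5.80%.
July: labor force = 123,163 + 7,069 = 130,232; u = 7,069/130,232 = 5.43%.
Change = 5.43% − 5.80% = −0.37 pp.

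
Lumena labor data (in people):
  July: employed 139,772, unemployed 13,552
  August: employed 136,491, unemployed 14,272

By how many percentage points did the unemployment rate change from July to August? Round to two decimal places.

July: labor force = 139,772 + 13,552 = 153,324; u = 13,552/153,324 = 8.84%.
August: labor force = 136,491 + 14,272 = 150,763; u = 14,272/150,763 = 9.47%.
Change = 9.47% − 8.84% = +0.63 pp.

The unemployment rate changed by +0.63 percentage points.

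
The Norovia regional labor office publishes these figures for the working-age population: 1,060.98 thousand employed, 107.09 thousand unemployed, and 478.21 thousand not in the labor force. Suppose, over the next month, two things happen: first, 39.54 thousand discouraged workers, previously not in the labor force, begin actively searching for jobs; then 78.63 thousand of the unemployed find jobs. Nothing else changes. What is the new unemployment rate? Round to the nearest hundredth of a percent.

Initially, labor force = 1,060.98 + 107.09 = 1,168.07 thousand, so u = 107.09/1,168.07 = 9.17%.
After the first change, unemployed and labor force both rise by 39.54 → E = 1,060.98, U = 146.63, labor force = 1,207.61 thousand.
After the second change, unemployed falls and employed rises by 78.63; labor force unchanged → E = 1,139.61, U = 68.00, labor force = 1,207.61 thousand.
New unemployment rate = 68.00 / 1,207.61 = 5.63%.

New unemployment rate ≈ 5.63%.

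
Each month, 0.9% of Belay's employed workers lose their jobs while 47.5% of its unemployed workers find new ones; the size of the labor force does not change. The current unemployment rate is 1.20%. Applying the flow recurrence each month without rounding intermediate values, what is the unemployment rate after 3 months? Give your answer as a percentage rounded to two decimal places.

With a fixed labor force, u_{t+1} = u_t + s·(1−u_t) − f·u_t = u_t·(1−s−f) + s.
Here 1−s−f = 0.516 and s = 0.009.
u_1 = 0.012000 × 0.516 + 0.009 = 0.015192.
u_2 = 0.015192 × 0.516 + 0.009 = 0.016839.
u_3 = 0.016839 × 0.516 + 0.009 = 0.017689.

Unemployment rate after three months ≈ 1.77%.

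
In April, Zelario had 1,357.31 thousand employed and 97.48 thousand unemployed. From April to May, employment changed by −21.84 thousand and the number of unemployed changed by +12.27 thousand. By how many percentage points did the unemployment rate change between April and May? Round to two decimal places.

The unemployment rate changed by +0.89 percentage points.

April: labor force = 1,357.31 + 97.48 = 1,454.79; u = 97.48/1,454.79 = 6.70%.
May: labor force = 1,335.47 + 109.75 = 1,445.22; u = 109.75/1,445.22 = 7.59%.
Change = 7.59% − 6.70% = +0.89 pp.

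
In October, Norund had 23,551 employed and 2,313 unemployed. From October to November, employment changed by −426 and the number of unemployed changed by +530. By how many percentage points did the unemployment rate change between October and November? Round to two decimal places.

October: labor force = 23,551 + 2,313 = 25,864; u = 2,313/25,864 = 8.94%.
November: labor force = 23,125 + 2,843 = 25,968; u = 2,843/25,968 = 10.95%.
Change = 10.95% − 8.94% = +2.01 pp.

The unemployment rate changed by +2.01 percentage points.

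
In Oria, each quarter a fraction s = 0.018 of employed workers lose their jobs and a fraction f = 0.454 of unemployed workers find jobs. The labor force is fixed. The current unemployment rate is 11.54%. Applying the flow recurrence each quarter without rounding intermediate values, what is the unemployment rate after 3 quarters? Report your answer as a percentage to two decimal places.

With a fixed labor force, u_{t+1} = u_t + s·(1−u_t) − f·u_t = u_t·(1−s−f) + s.
Here 1−s−f = 0.528 and s = 0.018.
u_1 = 0.115400 × 0.528 + 0.018 = 0.078931.
u_2 = 0.078931 × 0.528 + 0.018 = 0.059676.
u_3 = 0.059676 × 0.528 + 0.018 = 0.049509.

Unemployment rate after three quarters ≈ 4.95%.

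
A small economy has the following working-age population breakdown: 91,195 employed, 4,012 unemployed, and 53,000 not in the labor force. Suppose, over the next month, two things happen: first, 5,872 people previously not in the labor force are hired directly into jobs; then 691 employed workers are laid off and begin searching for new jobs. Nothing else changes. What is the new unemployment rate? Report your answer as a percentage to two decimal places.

Initially, labor force = 91,195 + 4,012 = 95,207, so u = 4,012/95,207 = 4.21%.
After the first change, employed and labor force both rise by 5,872; unemployed unchanged → E = 97,067, U = 4,012, labor force = 101,079.
After the second change, employed falls and unemployed rises by 691; labor force unchanged → E = 96,376, U = 4,703, labor force = 101,079.
New unemployment rate = 4,703 / 101,079 = 4.65%.

New unemployment rate ≈ 4.65%.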